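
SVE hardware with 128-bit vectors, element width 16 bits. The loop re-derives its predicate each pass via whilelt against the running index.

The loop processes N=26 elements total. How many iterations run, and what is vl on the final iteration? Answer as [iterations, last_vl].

lane count: 128 div 16 = 8
iterations = ceil(26/8) = 4; final-pass vl = 2

[iterations, last_vl] = [4, 2]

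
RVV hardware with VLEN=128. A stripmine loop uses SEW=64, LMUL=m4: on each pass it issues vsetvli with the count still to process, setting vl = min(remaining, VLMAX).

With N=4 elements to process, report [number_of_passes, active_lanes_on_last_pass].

VLMAX = VLEN×LMUL/SEW = 128×4/64 = 8
iterations = ceil(4/8) = 1; final-pass vl = 4

[iterations, last_vl] = [1, 4]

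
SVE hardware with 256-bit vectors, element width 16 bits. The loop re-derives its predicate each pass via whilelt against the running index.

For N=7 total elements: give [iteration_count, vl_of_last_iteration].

[iterations, last_vl] = [1, 7]

256-bit reg / 16-bit elem → 16 lanes
7 elements at 16/iter → 1 passes, remainder 7 on the last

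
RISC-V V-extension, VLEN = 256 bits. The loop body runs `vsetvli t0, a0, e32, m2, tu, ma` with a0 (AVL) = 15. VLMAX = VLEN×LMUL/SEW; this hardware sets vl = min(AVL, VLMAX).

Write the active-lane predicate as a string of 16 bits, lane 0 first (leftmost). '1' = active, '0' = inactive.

VLMAX = (256 × 2) / 32 = 16 lanes
AVL=15 ≤ VLMAX=16, so vl = 15
bits (lane 0 leftmost): 1111111111111110

predicate = 1111111111111110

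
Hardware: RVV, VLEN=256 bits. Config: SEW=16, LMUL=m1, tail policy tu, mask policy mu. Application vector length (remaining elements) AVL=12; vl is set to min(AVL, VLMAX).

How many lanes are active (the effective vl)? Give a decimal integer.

vl = 12

VLMAX = (256 × 1) / 16 = 16 lanes
vl = min(AVL, VLMAX) = min(12, 16) = 12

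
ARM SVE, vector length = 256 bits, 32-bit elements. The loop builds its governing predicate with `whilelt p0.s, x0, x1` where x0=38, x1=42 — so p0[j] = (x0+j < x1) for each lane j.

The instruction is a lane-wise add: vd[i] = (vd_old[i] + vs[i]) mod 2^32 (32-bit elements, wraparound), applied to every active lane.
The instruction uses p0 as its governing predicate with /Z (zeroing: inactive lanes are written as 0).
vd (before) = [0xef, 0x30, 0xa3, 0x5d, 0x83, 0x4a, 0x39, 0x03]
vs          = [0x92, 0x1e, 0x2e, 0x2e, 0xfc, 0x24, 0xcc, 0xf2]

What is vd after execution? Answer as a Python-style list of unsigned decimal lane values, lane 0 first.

lane count: 256 div 32 = 8
active while 38+j < 42, i.e. j ∈ [0,4) capped at 8 ⇒ 4
lane  0: add(0xef,0x92) ⇒ 0x181
lane  1: add(0x30,0x1e) ⇒ 0x4e
lane  2: add(0xa3,0x2e) ⇒ 0xd1
lane  3: add(0x5d,0x2e) ⇒ 0x8b
lane  4: tail/zero ⇒ 0x00
lane  5: tail/zero ⇒ 0x00
lane  6: tail/zero ⇒ 0x00
lane  7: tail/zero ⇒ 0x00

vd = [385, 78, 209, 139, 0, 0, 0, 0]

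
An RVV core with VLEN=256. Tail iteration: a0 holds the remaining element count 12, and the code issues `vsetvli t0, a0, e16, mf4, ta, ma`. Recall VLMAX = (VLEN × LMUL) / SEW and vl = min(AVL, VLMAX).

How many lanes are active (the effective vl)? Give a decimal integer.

VLMAX = (256 × 1/4) / 16 = 4 lanes
vl = min(AVL, VLMAX) = min(12, 4) = 4

vl = 4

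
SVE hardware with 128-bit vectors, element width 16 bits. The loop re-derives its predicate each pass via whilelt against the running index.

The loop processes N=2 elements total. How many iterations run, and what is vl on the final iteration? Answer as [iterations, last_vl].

[iterations, last_vl] = [1, 2]

lane count: 128 div 16 = 8
iterations = ceil(2/8) = 1; final-pass vl = 2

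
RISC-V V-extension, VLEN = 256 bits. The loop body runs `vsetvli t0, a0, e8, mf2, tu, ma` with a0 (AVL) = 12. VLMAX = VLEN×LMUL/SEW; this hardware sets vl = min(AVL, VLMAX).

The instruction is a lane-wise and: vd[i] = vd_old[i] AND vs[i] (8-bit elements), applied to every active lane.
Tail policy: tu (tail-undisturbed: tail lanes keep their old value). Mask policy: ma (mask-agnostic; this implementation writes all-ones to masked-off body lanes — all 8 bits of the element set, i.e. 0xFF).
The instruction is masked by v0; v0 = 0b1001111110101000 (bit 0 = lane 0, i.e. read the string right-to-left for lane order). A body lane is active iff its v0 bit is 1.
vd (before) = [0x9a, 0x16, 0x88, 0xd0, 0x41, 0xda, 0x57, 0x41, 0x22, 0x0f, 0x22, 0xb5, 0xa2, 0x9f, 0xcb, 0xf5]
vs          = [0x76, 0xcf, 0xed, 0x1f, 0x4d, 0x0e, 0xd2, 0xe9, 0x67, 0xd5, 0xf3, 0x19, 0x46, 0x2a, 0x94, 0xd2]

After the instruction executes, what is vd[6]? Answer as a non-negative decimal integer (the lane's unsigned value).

vd[6] = 255

VLMAX = (256 × 1/2) / 8 = 16 lanes
vl = min(AVL, VLMAX) = min(12, 16) = 12
lane  0: mask-off/ones ⇒ 0xff
lane  1: mask-off/ones ⇒ 0xff
lane  2: mask-off/ones ⇒ 0xff
lane  3: and(0xd0,0x1f) ⇒ 0x10
lane  4: mask-off/ones ⇒ 0xff
lane  5: and(0xda,0x0e) ⇒ 0x0a
lane  6: mask-off/ones ⇒ 0xff
lane  7: and(0x41,0xe9) ⇒ 0x41
lane  8: and(0x22,0x67) ⇒ 0x22
lane  9: and(0x0f,0xd5) ⇒ 0x05
lane 10: and(0x22,0xf3) ⇒ 0x22
lane 11: and(0xb5,0x19) ⇒ 0x11
lane 12: tail/keep ⇒ 0xa2
lane 13: tail/keep ⇒ 0x9f
lane 14: tail/keep ⇒ 0xcb
lane 15: tail/keep ⇒ 0xf5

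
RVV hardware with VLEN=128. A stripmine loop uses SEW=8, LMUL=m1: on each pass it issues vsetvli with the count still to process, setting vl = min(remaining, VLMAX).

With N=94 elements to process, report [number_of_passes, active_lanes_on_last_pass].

[iterations, last_vl] = [6, 14]

VLMAX = VLEN×LMUL/SEW = 128×1/8 = 16
94 elements at 16/iter → 6 passes, remainder 14 on the last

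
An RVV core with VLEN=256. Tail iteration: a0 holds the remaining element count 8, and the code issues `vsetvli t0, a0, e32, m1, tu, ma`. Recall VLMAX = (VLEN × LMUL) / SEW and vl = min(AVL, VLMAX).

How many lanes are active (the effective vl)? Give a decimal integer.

VLMAX = (256 × 1) / 32 = 8 lanes
vl = min(AVL, VLMAX) = min(8, 8) = 8

vl = 8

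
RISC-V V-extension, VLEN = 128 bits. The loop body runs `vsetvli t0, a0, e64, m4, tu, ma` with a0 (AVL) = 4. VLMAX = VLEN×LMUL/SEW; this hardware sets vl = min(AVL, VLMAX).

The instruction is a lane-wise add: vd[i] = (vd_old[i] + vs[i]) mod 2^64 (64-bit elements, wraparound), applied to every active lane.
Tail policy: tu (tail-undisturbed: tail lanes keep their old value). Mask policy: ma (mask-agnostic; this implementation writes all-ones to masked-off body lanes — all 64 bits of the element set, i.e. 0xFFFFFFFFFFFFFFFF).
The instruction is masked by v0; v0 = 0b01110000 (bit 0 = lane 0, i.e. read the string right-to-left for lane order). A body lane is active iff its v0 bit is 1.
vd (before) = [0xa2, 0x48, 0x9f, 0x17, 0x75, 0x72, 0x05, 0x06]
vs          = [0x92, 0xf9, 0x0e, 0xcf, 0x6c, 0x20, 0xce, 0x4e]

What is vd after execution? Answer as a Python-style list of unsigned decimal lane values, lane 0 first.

vd = [18446744073709551615, 18446744073709551615, 18446744073709551615, 18446744073709551615, 117, 114, 5, 6]

VLMAX = (128 × 4) / 64 = 8 lanes
vl = min(AVL, VLMAX) = min(4, 8) = 4
[0] mask-off/ones = 0xffffffffffffffff
[1] mask-off/ones = 0xffffffffffffffff
[2] mask-off/ones = 0xffffffffffffffff
[3] mask-off/ones = 0xffffffffffffffff
[4] tail/keep = 0x75
[5] tail/keep = 0x72
[6] tail/keep = 0x05
[7] tail/keep = 0x06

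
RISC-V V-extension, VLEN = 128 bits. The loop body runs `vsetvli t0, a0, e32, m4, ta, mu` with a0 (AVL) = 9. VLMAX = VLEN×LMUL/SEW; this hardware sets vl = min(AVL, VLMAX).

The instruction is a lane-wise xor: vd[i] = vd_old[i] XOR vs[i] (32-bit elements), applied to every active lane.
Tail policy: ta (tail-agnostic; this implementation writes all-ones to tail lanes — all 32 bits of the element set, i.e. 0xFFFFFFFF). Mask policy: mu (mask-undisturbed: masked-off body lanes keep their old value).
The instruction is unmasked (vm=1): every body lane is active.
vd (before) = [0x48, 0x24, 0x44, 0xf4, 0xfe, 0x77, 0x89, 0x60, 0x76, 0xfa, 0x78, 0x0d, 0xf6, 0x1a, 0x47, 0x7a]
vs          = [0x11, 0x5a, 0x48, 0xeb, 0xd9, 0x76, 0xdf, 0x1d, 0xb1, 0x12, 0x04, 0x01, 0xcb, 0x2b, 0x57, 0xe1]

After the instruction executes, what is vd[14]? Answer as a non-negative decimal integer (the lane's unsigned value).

lanes per group: 128·4/32 = 16
vl = min(AVL, VLMAX) = min(9, 16) = 9
  i=0: xor(0x48,0x11) → 89
  i=1: xor(0x24,0x5a) → 126
  i=2: xor(0x44,0x48) → 12
  i=3: xor(0xf4,0xeb) → 31
  i=4: xor(0xfe,0xd9) → 39
  i=5: xor(0x77,0x76) → 1
  i=6: xor(0x89,0xdf) → 86
  i=7: xor(0x60,0x1d) → 125
  i=8: xor(0x76,0xb1) → 199
  i=9: tail/ones → 4294967295
  i=10: tail/ones → 4294967295
  i=11: tail/ones → 4294967295
  i=12: tail/ones → 4294967295
  i=13: tail/ones → 4294967295
  i=14: tail/ones → 4294967295
  i=15: tail/ones → 4294967295

vd[14] = 4294967295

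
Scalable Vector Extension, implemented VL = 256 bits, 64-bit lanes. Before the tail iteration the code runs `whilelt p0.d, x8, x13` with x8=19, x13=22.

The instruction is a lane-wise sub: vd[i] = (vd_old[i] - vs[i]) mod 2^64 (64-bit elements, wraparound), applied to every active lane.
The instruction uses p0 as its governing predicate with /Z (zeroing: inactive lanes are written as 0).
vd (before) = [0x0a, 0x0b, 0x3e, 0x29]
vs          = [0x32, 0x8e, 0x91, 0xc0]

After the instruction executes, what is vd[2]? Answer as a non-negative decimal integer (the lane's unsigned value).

vd[2] = 18446744073709551533

256-bit reg / 64-bit elem → 4 lanes
p0[j] = (19+j < 22); true for j=0..2 → 3 lanes set
lane  0: sub(0x0a,0x32) ⇒ 0xffffffffffffffd8
lane  1: sub(0x0b,0x8e) ⇒ 0xffffffffffffff7d
lane  2: sub(0x3e,0x91) ⇒ 0xffffffffffffffad
lane  3: tail/zero ⇒ 0x00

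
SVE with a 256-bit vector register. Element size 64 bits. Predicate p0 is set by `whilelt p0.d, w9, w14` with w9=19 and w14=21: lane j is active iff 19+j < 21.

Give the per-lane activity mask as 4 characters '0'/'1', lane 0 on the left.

predicate = 1100

lane count: 256 div 64 = 4
p0[j] = (19+j < 21); true for j=0..1 → 2 lanes set
bits (lane 0 leftmost): 1100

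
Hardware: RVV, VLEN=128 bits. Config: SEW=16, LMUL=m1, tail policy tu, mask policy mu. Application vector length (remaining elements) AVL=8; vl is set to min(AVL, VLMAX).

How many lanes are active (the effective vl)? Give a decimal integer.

VLMAX = VLEN×LMUL/SEW = 128×1/16 = 8
vl = min(AVL, VLMAX) = min(8, 8) = 8

vl = 8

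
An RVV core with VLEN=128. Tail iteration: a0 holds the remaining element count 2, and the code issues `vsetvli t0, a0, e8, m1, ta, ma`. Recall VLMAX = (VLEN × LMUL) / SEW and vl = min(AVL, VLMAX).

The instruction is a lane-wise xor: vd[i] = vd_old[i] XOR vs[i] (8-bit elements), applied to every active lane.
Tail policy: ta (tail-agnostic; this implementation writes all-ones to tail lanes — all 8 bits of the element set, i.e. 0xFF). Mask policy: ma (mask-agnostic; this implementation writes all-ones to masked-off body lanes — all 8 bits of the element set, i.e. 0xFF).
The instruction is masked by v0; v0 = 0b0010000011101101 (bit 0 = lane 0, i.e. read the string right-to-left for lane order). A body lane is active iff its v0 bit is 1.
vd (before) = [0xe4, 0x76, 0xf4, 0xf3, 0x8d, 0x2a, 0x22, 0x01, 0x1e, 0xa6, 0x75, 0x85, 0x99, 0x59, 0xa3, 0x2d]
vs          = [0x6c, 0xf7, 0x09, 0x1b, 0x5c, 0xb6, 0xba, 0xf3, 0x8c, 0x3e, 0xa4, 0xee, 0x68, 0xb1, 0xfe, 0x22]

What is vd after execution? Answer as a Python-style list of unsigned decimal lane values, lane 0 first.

VLMAX = (128 × 1) / 8 = 16 lanes
vl = min(AVL, VLMAX) = min(2, 16) = 2
vd[0] xor(0xe4,0x6c) -> 0x88
vd[1] mask-off/ones -> 0xff
vd[2] tail/ones -> 0xff
vd[3] tail/ones -> 0xff
vd[4] tail/ones -> 0xff
vd[5] tail/ones -> 0xff
vd[6] tail/ones -> 0xff
vd[7] tail/ones -> 0xff
vd[8] tail/ones -> 0xff
vd[9] tail/ones -> 0xff
vd[10] tail/ones -> 0xff
vd[11] tail/ones -> 0xff
vd[12] tail/ones -> 0xff
vd[13] tail/ones -> 0xff
vd[14] tail/ones -> 0xff
vd[15] tail/ones -> 0xff

vd = [136, 255, 255, 255, 255, 255, 255, 255, 255, 255, 255, 255, 255, 255, 255, 255]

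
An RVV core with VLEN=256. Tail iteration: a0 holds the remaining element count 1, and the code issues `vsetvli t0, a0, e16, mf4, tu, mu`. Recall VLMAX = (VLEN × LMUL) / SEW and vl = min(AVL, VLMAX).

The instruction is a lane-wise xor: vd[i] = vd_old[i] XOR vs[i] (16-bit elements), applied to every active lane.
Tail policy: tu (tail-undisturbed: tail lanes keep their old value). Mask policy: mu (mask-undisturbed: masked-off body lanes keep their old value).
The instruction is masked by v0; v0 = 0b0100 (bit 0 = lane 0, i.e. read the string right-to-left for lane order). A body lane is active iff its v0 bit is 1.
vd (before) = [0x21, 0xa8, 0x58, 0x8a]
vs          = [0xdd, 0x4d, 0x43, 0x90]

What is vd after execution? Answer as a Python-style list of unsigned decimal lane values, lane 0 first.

VLMAX = VLEN×LMUL/SEW = 256×1/4/16 = 4
vl ← min(1, 4) = 1
lane  0: mask-off/keep ⇒ 0x21
lane  1: tail/keep ⇒ 0xa8
lane  2: tail/keep ⇒ 0x58
lane  3: tail/keep ⇒ 0x8a

vd = [33, 168, 88, 138]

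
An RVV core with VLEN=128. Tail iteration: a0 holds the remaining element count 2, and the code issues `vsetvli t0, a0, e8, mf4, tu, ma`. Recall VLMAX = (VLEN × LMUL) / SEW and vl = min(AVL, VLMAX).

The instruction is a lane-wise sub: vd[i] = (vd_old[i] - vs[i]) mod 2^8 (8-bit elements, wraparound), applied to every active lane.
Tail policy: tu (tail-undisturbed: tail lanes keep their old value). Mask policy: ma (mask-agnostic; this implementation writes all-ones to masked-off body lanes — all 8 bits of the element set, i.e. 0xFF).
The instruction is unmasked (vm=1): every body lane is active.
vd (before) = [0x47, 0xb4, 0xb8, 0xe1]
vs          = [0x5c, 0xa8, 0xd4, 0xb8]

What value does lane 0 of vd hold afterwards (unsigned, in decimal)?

lanes per group: 128·1/4/8 = 4
vl = min(AVL, VLMAX) = min(2, 4) = 2
[0] sub(0x47,0x5c) = 0xeb
[1] sub(0xb4,0xa8) = 0x0c
[2] tail/keep = 0xb8
[3] tail/keep = 0xe1

vd[0] = 235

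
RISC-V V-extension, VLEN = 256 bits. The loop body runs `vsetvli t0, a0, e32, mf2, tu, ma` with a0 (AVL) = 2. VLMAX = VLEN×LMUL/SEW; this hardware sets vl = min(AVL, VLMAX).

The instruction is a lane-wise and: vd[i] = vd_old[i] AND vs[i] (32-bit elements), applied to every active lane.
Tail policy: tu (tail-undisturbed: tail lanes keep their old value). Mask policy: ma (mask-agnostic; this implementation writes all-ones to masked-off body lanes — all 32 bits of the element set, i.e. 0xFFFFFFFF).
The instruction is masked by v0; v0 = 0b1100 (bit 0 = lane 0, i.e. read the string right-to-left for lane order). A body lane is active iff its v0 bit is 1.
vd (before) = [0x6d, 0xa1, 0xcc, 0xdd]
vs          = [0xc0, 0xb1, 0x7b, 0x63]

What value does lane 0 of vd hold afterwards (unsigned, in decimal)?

vd[0] = 4294967295

lanes per group: 256·1/2/32 = 4
vl ← min(2, 4) = 2
vd[0] mask-off/ones -> 0xffffffff
vd[1] mask-off/ones -> 0xffffffff
vd[2] tail/keep -> 0xcc
vd[3] tail/keep -> 0xdd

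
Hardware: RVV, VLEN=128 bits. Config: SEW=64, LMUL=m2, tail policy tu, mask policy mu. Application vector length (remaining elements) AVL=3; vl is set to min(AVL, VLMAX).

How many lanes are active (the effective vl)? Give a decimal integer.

vl = 3

VLMAX = VLEN×LMUL/SEW = 128×2/64 = 4
AVL=3 ≤ VLMAX=4, so vl = 3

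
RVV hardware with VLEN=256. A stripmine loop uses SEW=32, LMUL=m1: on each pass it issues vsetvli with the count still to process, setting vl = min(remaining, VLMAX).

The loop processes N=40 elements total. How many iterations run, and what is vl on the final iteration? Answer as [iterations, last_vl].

VLMAX = VLEN×LMUL/SEW = 256×1/32 = 8
N=40: ⌈40/8⌉ = 5 iters; last vl = 40 − 4×8 = 8

[iterations, last_vl] = [5, 8]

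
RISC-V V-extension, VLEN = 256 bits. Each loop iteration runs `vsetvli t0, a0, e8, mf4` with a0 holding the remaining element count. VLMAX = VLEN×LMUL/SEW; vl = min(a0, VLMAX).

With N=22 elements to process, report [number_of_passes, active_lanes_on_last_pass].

[iterations, last_vl] = [3, 6]

VLMAX = (256 × 1/4) / 8 = 8 lanes
22 elements at 8/iter → 3 passes, remainder 6 on the last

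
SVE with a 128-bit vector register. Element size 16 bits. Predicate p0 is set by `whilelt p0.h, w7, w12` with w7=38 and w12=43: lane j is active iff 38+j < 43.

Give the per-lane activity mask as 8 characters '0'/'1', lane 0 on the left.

lane count: 128 div 16 = 8
whilelt: lane j active iff 38+j < 43 → j < 5 → 5 active
bits (lane 0 leftmost): 11111000

predicate = 11111000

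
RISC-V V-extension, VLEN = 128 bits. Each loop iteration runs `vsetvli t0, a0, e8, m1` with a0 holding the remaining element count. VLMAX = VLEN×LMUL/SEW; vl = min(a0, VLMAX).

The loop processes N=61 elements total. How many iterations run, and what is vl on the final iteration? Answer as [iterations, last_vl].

[iterations, last_vl] = [4, 13]

lanes per group: 128·1/8 = 16
iterations = ceil(61/16) = 4; final-pass vl = 13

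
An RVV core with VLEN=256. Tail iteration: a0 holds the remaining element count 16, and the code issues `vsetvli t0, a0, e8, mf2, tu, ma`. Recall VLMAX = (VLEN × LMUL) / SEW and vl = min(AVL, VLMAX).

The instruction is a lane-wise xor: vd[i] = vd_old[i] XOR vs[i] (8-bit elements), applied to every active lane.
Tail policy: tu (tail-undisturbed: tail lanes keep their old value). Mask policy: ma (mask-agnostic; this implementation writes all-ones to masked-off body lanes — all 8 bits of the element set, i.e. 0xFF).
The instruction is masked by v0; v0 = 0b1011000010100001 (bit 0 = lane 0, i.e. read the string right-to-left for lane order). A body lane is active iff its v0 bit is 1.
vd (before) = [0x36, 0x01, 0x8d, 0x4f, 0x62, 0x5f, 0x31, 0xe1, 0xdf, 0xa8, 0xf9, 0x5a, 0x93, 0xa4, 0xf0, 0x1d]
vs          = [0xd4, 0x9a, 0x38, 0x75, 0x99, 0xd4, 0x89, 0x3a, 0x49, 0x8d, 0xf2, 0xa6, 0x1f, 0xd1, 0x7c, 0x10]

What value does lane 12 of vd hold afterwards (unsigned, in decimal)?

vd[12] = 140

VLMAX = VLEN×LMUL/SEW = 256×1/2/8 = 16
vl ← min(16, 16) = 16
  i=0: xor(0x36,0xd4) → 226
  i=1: mask-off/ones → 255
  i=2: mask-off/ones → 255
  i=3: mask-off/ones → 255
  i=4: mask-off/ones → 255
  i=5: xor(0x5f,0xd4) → 139
  i=6: mask-off/ones → 255
  i=7: xor(0xe1,0x3a) → 219
  i=8: mask-off/ones → 255
  i=9: mask-off/ones → 255
  i=10: mask-off/ones → 255
  i=11: mask-off/ones → 255
  i=12: xor(0x93,0x1f) → 140
  i=13: xor(0xa4,0xd1) → 117
  i=14: mask-off/ones → 255
  i=15: xor(0x1d,0x10) → 13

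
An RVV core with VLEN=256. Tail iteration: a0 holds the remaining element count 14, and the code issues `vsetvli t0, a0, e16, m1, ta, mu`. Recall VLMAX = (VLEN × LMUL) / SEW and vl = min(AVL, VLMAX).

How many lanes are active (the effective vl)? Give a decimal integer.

VLMAX = VLEN×LMUL/SEW = 256×1/16 = 16
vl ← min(14, 16) = 14

vl = 14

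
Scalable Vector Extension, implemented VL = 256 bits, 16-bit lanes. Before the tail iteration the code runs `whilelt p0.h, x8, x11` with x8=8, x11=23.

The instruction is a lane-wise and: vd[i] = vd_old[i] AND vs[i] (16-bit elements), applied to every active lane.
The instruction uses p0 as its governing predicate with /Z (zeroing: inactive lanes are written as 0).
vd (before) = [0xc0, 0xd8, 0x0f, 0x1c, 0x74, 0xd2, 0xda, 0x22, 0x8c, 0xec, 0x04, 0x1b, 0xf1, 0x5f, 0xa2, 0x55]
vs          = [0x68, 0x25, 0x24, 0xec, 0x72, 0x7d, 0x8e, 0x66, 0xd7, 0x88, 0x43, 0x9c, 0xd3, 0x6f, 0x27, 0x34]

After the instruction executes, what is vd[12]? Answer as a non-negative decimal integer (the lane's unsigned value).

register lanes = 256/16 = 16
p0[j] = (8+j < 23); true for j=0..14 → 15 lanes set
  i=0: and(0xc0,0x68) → 64
  i=1: and(0xd8,0x25) → 0
  i=2: and(0x0f,0x24) → 4
  i=3: and(0x1c,0xec) → 12
  i=4: and(0x74,0x72) → 112
  i=5: and(0xd2,0x7d) → 80
  i=6: and(0xda,0x8e) → 138
  i=7: and(0x22,0x66) → 34
  i=8: and(0x8c,0xd7) → 132
  i=9: and(0xec,0x88) → 136
  i=10: and(0x04,0x43) → 0
  i=11: and(0x1b,0x9c) → 24
  i=12: and(0xf1,0xd3) → 209
  i=13: and(0x5f,0x6f) → 79
  i=14: and(0xa2,0x27) → 34
  i=15: tail/zero → 0

vd[12] = 209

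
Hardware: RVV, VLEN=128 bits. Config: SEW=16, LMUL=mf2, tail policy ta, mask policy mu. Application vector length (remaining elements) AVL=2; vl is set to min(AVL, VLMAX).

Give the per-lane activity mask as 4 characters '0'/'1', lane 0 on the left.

predicate = 1100

lanes per group: 128·1/2/16 = 4
vl ← min(2, 4) = 2
bits (lane 0 leftmost): 1100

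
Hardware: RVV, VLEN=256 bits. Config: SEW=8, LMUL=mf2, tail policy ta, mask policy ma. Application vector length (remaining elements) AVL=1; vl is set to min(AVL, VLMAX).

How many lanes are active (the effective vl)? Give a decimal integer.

vl = 1

VLMAX = VLEN×LMUL/SEW = 256×1/2/8 = 16
vl = min(AVL, VLMAX) = min(1, 16) = 1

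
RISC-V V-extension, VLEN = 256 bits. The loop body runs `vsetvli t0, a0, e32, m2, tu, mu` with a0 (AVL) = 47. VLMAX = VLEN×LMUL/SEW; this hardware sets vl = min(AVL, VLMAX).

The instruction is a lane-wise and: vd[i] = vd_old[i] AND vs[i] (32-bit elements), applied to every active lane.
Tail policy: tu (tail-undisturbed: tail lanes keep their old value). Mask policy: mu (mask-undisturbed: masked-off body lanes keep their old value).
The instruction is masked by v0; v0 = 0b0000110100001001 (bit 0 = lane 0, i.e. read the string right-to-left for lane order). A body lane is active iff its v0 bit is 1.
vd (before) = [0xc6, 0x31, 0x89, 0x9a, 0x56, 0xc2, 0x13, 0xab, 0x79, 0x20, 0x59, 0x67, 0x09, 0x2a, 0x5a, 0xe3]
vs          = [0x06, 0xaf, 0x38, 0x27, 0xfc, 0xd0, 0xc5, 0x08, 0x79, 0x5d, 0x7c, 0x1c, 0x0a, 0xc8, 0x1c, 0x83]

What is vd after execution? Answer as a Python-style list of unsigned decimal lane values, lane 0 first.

lanes per group: 256·2/32 = 16
AVL=47 > VLMAX=16, so vl = 16
lane  0: and(0xc6,0x06) ⇒ 0x06
lane  1: mask-off/keep ⇒ 0x31
lane  2: mask-off/keep ⇒ 0x89
lane  3: and(0x9a,0x27) ⇒ 0x02
lane  4: mask-off/keep ⇒ 0x56
lane  5: mask-off/keep ⇒ 0xc2
lane  6: mask-off/keep ⇒ 0x13
lane  7: mask-off/keep ⇒ 0xab
lane  8: and(0x79,0x79) ⇒ 0x79
lane  9: mask-off/keep ⇒ 0x20
lane 10: and(0x59,0x7c) ⇒ 0x58
lane 11: and(0x67,0x1c) ⇒ 0x04
lane 12: mask-off/keep ⇒ 0x09
lane 13: mask-off/keep ⇒ 0x2a
lane 14: mask-off/keep ⇒ 0x5a
lane 15: mask-off/keep ⇒ 0xe3

vd = [6, 49, 137, 2, 86, 194, 19, 171, 121, 32, 88, 4, 9, 42, 90, 227]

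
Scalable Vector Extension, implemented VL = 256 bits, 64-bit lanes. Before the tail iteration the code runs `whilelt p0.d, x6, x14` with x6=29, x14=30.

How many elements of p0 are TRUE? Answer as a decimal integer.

256-bit reg / 64-bit elem → 4 lanes
active while 29+j < 30, i.e. j ∈ [0,1) capped at 4 ⇒ 1

vl = 1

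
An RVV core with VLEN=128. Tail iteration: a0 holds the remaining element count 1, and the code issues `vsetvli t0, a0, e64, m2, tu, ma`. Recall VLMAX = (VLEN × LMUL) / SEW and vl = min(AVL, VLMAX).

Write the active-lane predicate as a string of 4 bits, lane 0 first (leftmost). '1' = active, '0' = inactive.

predicate = 1000

lanes per group: 128·2/64 = 4
vl ← min(1, 4) = 1
bits (lane 0 leftmost): 1000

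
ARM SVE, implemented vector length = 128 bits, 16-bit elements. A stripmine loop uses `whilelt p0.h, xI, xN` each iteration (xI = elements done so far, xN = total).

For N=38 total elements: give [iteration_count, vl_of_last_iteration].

lane count: 128 div 16 = 8
iterations = ceil(38/8) = 5; final-pass vl = 6

[iterations, last_vl] = [5, 6]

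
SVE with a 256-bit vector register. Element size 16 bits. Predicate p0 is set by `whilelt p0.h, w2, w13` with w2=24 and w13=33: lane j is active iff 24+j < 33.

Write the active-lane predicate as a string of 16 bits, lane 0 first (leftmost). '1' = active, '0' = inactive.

predicate = 1111111110000000

register lanes = 256/16 = 16
active while 24+j < 33, i.e. j ∈ [0,9) capped at 16 ⇒ 9
bits (lane 0 leftmost): 1111111110000000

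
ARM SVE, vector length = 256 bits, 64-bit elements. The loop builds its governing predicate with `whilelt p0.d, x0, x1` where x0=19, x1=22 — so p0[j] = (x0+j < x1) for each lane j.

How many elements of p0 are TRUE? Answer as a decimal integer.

vl = 3

register lanes = 256/64 = 4
whilelt: lane j active iff 19+j < 22 → j < 3 → 3 active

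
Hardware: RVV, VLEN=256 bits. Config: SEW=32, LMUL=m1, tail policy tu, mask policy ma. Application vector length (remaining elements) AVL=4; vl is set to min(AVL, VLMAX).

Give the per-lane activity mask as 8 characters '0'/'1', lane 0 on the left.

VLMAX = (256 × 1) / 32 = 8 lanes
AVL=4 ≤ VLMAX=8, so vl = 4
bits (lane 0 leftmost): 11110000

predicate = 11110000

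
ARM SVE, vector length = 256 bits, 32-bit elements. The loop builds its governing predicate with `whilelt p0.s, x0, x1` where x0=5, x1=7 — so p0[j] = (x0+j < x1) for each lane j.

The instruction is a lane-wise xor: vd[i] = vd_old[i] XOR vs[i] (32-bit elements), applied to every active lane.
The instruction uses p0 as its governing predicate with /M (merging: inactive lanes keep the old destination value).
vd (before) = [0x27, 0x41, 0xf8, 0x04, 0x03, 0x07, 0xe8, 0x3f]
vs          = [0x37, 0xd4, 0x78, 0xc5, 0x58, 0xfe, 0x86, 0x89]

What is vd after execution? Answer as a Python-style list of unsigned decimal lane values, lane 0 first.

vd = [16, 149, 248, 4, 3, 7, 232, 63]

256-bit reg / 32-bit elem → 8 lanes
whilelt: lane j active iff 5+j < 7 → j < 2 → 2 active
lane  0: xor(0x27,0x37) ⇒ 0x10
lane  1: xor(0x41,0xd4) ⇒ 0x95
lane  2: tail/keep ⇒ 0xf8
lane  3: tail/keep ⇒ 0x04
lane  4: tail/keep ⇒ 0x03
lane  5: tail/keep ⇒ 0x07
lane  6: tail/keep ⇒ 0xe8
lane  7: tail/keep ⇒ 0x3f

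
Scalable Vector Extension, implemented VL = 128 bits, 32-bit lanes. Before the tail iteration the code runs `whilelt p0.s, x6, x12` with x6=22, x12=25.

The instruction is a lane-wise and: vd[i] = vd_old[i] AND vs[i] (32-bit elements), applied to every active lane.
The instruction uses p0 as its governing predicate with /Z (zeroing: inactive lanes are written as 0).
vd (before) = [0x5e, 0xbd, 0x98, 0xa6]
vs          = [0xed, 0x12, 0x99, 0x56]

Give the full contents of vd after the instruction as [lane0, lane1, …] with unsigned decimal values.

128-bit reg / 32-bit elem → 4 lanes
p0[j] = (22+j < 25); true for j=0..2 → 3 lanes set
  i=0: and(0x5e,0xed) → 76
  i=1: and(0xbd,0x12) → 16
  i=2: and(0x98,0x99) → 152
  i=3: tail/zero → 0

vd = [76, 16, 152, 0]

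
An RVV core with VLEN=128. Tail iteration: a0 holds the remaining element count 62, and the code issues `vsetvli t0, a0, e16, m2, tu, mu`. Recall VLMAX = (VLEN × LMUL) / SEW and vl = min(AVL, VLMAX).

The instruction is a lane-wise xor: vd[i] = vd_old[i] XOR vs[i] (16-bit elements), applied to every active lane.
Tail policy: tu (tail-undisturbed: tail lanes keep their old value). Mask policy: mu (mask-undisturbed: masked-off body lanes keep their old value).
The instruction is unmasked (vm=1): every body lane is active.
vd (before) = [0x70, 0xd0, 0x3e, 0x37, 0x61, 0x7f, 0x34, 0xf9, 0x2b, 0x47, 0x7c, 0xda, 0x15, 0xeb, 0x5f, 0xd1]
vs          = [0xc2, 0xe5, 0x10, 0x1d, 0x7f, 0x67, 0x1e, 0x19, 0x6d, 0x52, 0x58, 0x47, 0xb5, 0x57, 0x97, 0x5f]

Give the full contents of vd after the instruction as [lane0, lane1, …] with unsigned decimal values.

VLMAX = (128 × 2) / 16 = 16 lanes
AVL=62 > VLMAX=16, so vl = 16
lane  0: xor(0x70,0xc2) ⇒ 0xb2
lane  1: xor(0xd0,0xe5) ⇒ 0x35
lane  2: xor(0x3e,0x10) ⇒ 0x2e
lane  3: xor(0x37,0x1d) ⇒ 0x2a
lane  4: xor(0x61,0x7f) ⇒ 0x1e
lane  5: xor(0x7f,0x67) ⇒ 0x18
lane  6: xor(0x34,0x1e) ⇒ 0x2a
lane  7: xor(0xf9,0x19) ⇒ 0xe0
lane  8: xor(0x2b,0x6d) ⇒ 0x46
lane  9: xor(0x47,0x52) ⇒ 0x15
lane 10: xor(0x7c,0x58) ⇒ 0x24
lane 11: xor(0xda,0x47) ⇒ 0x9d
lane 12: xor(0x15,0xb5) ⇒ 0xa0
lane 13: xor(0xeb,0x57) ⇒ 0xbc
lane 14: xor(0x5f,0x97) ⇒ 0xc8
lane 15: xor(0xd1,0x5f) ⇒ 0x8e

vd = [178, 53, 46, 42, 30, 24, 42, 224, 70, 21, 36, 157, 160, 188, 200, 142]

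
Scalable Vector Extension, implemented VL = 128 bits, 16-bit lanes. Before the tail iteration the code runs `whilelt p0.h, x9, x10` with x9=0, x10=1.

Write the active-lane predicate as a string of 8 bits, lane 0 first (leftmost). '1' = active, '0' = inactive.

predicate = 10000000

register lanes = 128/16 = 8
active while 0+j < 1, i.e. j ∈ [0,1) capped at 8 ⇒ 1
bits (lane 0 leftmost): 10000000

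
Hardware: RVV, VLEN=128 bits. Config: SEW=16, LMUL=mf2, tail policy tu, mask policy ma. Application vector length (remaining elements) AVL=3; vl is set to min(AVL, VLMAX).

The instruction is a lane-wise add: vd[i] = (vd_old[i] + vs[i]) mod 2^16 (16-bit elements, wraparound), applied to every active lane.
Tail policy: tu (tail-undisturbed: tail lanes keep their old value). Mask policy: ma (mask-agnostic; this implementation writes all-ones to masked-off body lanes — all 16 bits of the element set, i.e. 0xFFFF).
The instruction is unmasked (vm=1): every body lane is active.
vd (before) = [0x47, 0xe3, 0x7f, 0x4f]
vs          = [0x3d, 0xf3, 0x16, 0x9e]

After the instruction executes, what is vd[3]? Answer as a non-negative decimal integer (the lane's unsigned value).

vd[3] = 79

VLMAX = (128 × 1/2) / 16 = 4 lanes
AVL=3 ≤ VLMAX=4, so vl = 3
lane  0: add(0x47,0x3d) ⇒ 0x84
lane  1: add(0xe3,0xf3) ⇒ 0x1d6
lane  2: add(0x7f,0x16) ⇒ 0x95
lane  3: tail/keep ⇒ 0x4f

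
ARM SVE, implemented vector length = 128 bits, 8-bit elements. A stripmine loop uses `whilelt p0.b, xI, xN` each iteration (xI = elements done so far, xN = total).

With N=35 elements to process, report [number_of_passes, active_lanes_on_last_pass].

128-bit reg / 8-bit elem → 16 lanes
N=35: ⌈35/16⌉ = 3 iters; last vl = 35 − 2×16 = 3

[iterations, last_vl] = [3, 3]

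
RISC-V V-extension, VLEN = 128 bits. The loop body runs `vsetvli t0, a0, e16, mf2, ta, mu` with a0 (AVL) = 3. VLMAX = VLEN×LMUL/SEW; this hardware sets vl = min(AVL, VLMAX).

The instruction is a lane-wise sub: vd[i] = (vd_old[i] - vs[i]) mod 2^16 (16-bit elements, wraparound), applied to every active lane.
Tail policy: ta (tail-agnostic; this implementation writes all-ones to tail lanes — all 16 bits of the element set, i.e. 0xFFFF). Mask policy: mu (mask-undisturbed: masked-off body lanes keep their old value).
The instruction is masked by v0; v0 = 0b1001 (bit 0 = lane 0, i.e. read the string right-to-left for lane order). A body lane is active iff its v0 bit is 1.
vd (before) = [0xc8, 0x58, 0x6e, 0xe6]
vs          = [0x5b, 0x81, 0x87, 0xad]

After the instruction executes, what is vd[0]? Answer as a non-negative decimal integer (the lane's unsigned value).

VLMAX = (128 × 1/2) / 16 = 4 lanes
AVL=3 ≤ VLMAX=4, so vl = 3
[0] sub(0xc8,0x5b) = 0x6d
[1] mask-off/keep = 0x58
[2] mask-off/keep = 0x6e
[3] tail/ones = 0xffff

vd[0] = 109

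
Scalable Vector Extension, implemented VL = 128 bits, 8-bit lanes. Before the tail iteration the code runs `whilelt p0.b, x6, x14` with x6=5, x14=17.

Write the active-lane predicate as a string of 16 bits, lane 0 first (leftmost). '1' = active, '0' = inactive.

register lanes = 128/8 = 16
p0[j] = (5+j < 17); true for j=0..11 → 12 lanes set
bits (lane 0 leftmost): 1111111111110000

predicate = 1111111111110000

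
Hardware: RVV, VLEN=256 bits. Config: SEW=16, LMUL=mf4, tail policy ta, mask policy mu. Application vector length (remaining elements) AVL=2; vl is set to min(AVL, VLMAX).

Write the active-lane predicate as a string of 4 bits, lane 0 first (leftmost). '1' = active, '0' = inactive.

predicate = 1100

VLMAX = (256 × 1/4) / 16 = 4 lanes
vl = min(AVL, VLMAX) = min(2, 4) = 2
bits (lane 0 leftmost): 1100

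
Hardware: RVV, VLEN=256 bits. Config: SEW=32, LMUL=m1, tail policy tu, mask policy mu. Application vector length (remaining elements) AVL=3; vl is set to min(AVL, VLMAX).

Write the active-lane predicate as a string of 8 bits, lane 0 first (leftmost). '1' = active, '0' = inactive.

VLMAX = (256 × 1) / 32 = 8 lanes
vl = min(AVL, VLMAX) = min(3, 8) = 3
bits (lane 0 leftmost): 11100000

predicate = 11100000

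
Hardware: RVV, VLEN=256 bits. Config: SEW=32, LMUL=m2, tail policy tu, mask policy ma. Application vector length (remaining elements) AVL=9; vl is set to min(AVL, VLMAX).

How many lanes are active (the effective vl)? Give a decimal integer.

vl = 9

VLMAX = (256 × 2) / 32 = 16 lanes
vl ← min(9, 16) = 9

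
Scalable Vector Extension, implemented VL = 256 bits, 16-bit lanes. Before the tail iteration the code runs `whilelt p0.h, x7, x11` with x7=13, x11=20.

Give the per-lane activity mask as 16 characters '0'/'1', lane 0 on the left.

predicate = 1111111000000000

lane count: 256 div 16 = 16
p0[j] = (13+j < 20); true for j=0..6 → 7 lanes set
bits (lane 0 leftmost): 1111111000000000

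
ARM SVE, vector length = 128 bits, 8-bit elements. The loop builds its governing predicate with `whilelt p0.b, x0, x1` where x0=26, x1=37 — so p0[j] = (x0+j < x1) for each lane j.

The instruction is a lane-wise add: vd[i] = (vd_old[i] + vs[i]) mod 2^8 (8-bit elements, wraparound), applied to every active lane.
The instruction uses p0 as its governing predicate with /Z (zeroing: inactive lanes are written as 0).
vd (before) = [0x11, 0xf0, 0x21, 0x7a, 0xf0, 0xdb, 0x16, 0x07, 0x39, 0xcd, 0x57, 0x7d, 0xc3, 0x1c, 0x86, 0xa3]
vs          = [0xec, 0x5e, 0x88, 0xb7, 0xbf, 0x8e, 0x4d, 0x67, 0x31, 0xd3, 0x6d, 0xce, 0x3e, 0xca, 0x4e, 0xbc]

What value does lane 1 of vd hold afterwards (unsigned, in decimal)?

register lanes = 128/8 = 16
whilelt: lane j active iff 26+j < 37 → j < 11 → 11 active
[0] add(0x11,0xec) = 0xfd
[1] add(0xf0,0x5e) = 0x4e
[2] add(0x21,0x88) = 0xa9
[3] add(0x7a,0xb7) = 0x31
[4] add(0xf0,0xbf) = 0xaf
[5] add(0xdb,0x8e) = 0x69
[6] add(0x16,0x4d) = 0x63
[7] add(0x07,0x67) = 0x6e
[8] add(0x39,0x31) = 0x6a
[9] add(0xcd,0xd3) = 0xa0
[10] add(0x57,0x6d) = 0xc4
[11] tail/zero = 0x00
[12] tail/zero = 0x00
[13] tail/zero = 0x00
[14] tail/zero = 0x00
[15] tail/zero = 0x00

vd[1] = 78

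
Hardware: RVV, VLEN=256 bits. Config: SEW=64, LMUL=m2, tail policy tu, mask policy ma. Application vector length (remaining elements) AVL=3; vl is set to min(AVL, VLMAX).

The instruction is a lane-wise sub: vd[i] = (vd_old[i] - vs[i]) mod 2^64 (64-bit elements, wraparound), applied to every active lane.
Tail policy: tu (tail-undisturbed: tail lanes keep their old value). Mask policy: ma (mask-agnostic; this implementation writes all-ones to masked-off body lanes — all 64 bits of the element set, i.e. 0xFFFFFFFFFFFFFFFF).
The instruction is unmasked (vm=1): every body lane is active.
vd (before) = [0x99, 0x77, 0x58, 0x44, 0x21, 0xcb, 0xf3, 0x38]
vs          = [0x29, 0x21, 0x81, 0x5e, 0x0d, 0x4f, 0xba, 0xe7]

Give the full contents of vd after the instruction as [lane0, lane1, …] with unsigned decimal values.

vd = [112, 86, 18446744073709551575, 68, 33, 203, 243, 56]

VLMAX = VLEN×LMUL/SEW = 256×2/64 = 8
vl ← min(3, 8) = 3
vd[0] sub(0x99,0x29) -> 0x70
vd[1] sub(0x77,0x21) -> 0x56
vd[2] sub(0x58,0x81) -> 0xffffffffffffffd7
vd[3] tail/keep -> 0x44
vd[4] tail/keep -> 0x21
vd[5] tail/keep -> 0xcb
vd[6] tail/keep -> 0xf3
vd[7] tail/keep -> 0x38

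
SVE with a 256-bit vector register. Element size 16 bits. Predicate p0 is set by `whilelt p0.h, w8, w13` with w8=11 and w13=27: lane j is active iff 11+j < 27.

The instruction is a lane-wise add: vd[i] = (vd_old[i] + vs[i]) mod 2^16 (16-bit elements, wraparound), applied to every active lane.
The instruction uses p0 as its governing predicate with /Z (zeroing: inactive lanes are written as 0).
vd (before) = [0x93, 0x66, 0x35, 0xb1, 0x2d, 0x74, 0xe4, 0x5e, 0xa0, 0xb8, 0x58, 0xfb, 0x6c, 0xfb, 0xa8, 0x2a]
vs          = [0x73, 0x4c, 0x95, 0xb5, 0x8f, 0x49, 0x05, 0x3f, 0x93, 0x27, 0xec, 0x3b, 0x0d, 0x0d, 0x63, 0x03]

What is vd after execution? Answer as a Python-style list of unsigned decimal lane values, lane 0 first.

vd = [262, 178, 202, 358, 188, 189, 233, 157, 307, 223, 324, 310, 121, 264, 267, 45]

register lanes = 256/16 = 16
p0[j] = (11+j < 27); true for j=0..15 → 16 lanes set
lane  0: add(0x93,0x73) ⇒ 0x106
lane  1: add(0x66,0x4c) ⇒ 0xb2
lane  2: add(0x35,0x95) ⇒ 0xca
lane  3: add(0xb1,0xb5) ⇒ 0x166
lane  4: add(0x2d,0x8f) ⇒ 0xbc
lane  5: add(0x74,0x49) ⇒ 0xbd
lane  6: add(0xe4,0x05) ⇒ 0xe9
lane  7: add(0x5e,0x3f) ⇒ 0x9d
lane  8: add(0xa0,0x93) ⇒ 0x133
lane  9: add(0xb8,0x27) ⇒ 0xdf
lane 10: add(0x58,0xec) ⇒ 0x144
lane 11: add(0xfb,0x3b) ⇒ 0x136
lane 12: add(0x6c,0x0d) ⇒ 0x79
lane 13: add(0xfb,0x0d) ⇒ 0x108
lane 14: add(0xa8,0x63) ⇒ 0x10b
lane 15: add(0x2a,0x03) ⇒ 0x2d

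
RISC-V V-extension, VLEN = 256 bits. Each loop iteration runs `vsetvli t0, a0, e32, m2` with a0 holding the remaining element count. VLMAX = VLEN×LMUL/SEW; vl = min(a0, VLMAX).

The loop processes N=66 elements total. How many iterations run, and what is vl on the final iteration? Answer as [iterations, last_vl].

VLMAX = VLEN×LMUL/SEW = 256×2/32 = 16
iterations = ceil(66/16) = 5; final-pass vl = 2

[iterations, last_vl] = [5, 2]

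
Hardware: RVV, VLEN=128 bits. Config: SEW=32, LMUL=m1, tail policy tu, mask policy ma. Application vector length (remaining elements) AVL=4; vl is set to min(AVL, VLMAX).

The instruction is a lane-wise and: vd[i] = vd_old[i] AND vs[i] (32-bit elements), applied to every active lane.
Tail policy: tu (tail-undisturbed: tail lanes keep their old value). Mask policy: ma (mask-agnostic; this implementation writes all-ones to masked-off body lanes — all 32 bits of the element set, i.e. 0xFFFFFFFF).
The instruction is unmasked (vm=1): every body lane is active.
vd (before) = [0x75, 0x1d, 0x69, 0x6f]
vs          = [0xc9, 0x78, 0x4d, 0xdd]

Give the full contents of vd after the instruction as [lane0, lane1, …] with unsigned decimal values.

vd = [65, 24, 73, 77]

VLMAX = VLEN×LMUL/SEW = 128×1/32 = 4
vl = min(AVL, VLMAX) = min(4, 4) = 4
vd[0] and(0x75,0xc9) -> 0x41
vd[1] and(0x1d,0x78) -> 0x18
vd[2] and(0x69,0x4d) -> 0x49
vd[3] and(0x6f,0xdd) -> 0x4d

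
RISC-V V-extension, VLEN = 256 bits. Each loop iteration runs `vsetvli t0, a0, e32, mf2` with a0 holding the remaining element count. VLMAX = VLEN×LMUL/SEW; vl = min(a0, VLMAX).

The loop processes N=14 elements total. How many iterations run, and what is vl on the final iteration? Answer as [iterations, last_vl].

[iterations, last_vl] = [4, 2]

VLMAX = VLEN×LMUL/SEW = 256×1/2/32 = 4
14 elements at 4/iter → 4 passes, remainder 2 on the last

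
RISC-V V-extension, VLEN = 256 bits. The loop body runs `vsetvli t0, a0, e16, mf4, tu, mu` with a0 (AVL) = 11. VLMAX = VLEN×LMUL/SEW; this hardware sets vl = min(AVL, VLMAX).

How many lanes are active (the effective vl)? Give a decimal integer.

lanes per group: 256·1/4/16 = 4
AVL=11 > VLMAX=4, so vl = 4

vl = 4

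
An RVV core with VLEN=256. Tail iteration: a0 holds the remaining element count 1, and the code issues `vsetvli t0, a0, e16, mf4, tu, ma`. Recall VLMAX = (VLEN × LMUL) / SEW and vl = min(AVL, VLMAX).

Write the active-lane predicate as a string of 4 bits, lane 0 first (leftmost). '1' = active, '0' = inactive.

predicate = 1000

lanes per group: 256·1/4/16 = 4
vl ← min(1, 4) = 1
bits (lane 0 leftmost): 1000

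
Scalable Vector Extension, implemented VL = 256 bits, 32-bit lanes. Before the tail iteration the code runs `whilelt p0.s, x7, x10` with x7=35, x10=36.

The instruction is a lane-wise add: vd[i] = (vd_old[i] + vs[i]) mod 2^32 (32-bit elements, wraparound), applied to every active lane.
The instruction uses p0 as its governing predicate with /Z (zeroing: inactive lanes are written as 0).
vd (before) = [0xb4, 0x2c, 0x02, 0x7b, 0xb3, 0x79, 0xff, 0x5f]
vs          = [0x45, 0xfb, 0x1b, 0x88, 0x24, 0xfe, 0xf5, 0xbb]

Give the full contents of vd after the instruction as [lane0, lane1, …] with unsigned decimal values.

vd = [249, 0, 0, 0, 0, 0, 0, 0]

register lanes = 256/32 = 8
p0[j] = (35+j < 36); true for j=0..0 → 1 lanes set
  i=0: add(0xb4,0x45) → 249
  i=1: tail/zero → 0
  i=2: tail/zero → 0
  i=3: tail/zero → 0
  i=4: tail/zero → 0
  i=5: tail/zero → 0
  i=6: tail/zero → 0
  i=7: tail/zero → 0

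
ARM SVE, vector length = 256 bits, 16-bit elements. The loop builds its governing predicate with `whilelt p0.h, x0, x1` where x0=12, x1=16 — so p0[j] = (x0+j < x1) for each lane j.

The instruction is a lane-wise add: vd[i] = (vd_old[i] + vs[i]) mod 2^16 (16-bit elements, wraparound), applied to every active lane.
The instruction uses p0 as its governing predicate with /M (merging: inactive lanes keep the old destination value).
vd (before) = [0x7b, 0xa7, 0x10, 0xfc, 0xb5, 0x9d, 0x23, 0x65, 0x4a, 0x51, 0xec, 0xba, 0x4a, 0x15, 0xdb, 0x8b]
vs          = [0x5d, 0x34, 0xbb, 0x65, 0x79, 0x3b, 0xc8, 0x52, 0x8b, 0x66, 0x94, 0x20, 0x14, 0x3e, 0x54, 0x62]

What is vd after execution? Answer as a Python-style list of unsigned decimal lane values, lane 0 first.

256-bit reg / 16-bit elem → 16 lanes
active while 12+j < 16, i.e. j ∈ [0,4) capped at 16 ⇒ 4
vd[0] add(0x7b,0x5d) -> 0xd8
vd[1] add(0xa7,0x34) -> 0xdb
vd[2] add(0x10,0xbb) -> 0xcb
vd[3] add(0xfc,0x65) -> 0x161
vd[4] tail/keep -> 0xb5
vd[5] tail/keep -> 0x9d
vd[6] tail/keep -> 0x23
vd[7] tail/keep -> 0x65
vd[8] tail/keep -> 0x4a
vd[9] tail/keep -> 0x51
vd[10] tail/keep -> 0xec
vd[11] tail/keep -> 0xba
vd[12] tail/keep -> 0x4a
vd[13] tail/keep -> 0x15
vd[14] tail/keep -> 0xdb
vd[15] tail/keep -> 0x8b

vd = [216, 219, 203, 353, 181, 157, 35, 101, 74, 81, 236, 186, 74, 21, 219, 139]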